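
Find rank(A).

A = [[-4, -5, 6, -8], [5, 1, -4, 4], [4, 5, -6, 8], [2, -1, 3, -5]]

Row reduction:
R2 <- R2 - (-5/4)*R1:  [     0  -21/4    7/2     -6 ]
R3 <- R3 - (-1)*R1:  [ 0  0  0  0 ]
R4 <- R4 - (-1/2)*R1:  [    0  -7/2     6    -9 ]
R4 <- R4 - (2/3)*R2:  [    0     0  11/3    -5 ]
R3 <-> R4   (pivot in column 3 was zero)
[ -4     -5     6  -8 ]
[  0  -21/4   7/2  -6 ]
[  0      0  11/3  -5 ]
[  0      0     0   0 ]
Row echelon form:
[ -4     -5     6  -8 ]
[  0  -21/4   7/2  -6 ]
[  0      0  11/3  -5 ]
[  0      0     0   0 ]
Nonzero rows / pivot columns: 3

rank(A) = 3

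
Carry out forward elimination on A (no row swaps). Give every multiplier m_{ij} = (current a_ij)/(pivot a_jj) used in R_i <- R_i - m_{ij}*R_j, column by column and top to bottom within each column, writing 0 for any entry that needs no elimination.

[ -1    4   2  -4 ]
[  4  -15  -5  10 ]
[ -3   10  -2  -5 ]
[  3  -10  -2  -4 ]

multipliers: -4, 3, -3, -2, 2, 1

Forward elimination:
R2 <- R2 - (-4)*R1:  [  0   1   3  -6 ]
R3 <- R3 - (3)*R1:  [  0  -2  -8   7 ]
R4 <- R4 - (-3)*R1:  [   0    2    4  -16 ]
R3 <- R3 - (-2)*R2:  [  0   0  -2  -5 ]
R4 <- R4 - (2)*R2:  [  0   0  -2  -4 ]
R4 <- R4 - (1)*R3:  [ 0  0  0  1 ]
Multipliers (in order of application): m_{21} = -4, m_{31} = 3, m_{41} = -3, m_{32} = -2, m_{42} = 2, m_{43} = 1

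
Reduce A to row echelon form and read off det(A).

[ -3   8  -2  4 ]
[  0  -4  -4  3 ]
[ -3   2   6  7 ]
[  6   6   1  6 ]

det(A) = 4674

Forward elimination:
R3 <- R3 - (1)*R1:  [  0  -6   8   3 ]
R4 <- R4 - (-2)*R1:  [  0  22  -3  14 ]
R3 <- R3 - (3/2)*R2:  [    0     0    14  -3/2 ]
R4 <- R4 - (-11/2)*R2:  [    0     0   -25  61/2 ]
R4 <- R4 - (-25/14)*R3:  [      0       0       0  779/28 ]
Upper-triangular form:
[ -3   8  -2       4 ]
[  0  -4  -4       3 ]
[  0   0  14    -3/2 ]
[  0   0   0  779/28 ]
det(A) = (-1)^0 * (-3) * (-4) * (14) * (779/28) = 4674  (0 row swaps -> sign +1)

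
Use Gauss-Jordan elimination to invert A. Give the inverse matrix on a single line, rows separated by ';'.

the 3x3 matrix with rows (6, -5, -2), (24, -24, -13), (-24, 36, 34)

Gauss-Jordan on [A | I]:
R1 <- (1/6)*R1:  [    1  -5/6  -1/3  |   1/6     0     0 ]
R2 <- R2 - (24)*R1:  [  0  -4  -5  |  -4   1   0 ]
R3 <- R3 - (-24)*R1:  [  0  16  26  |   4   0   1 ]
R2 <- (1/-4)*R2:  [    0     1   5/4  |     1  -1/4     0 ]
R1 <- R1 - (-5/6)*R2:  [     1      0  17/24  |      1  -5/24      0 ]
R3 <- R3 - (16)*R2:  [   0    0    6  |  -12    4    1 ]
R3 <- (1/6)*R3:  [   0    0    1  |   -2  2/3  1/6 ]
R1 <- R1 - (17/24)*R3:  [       1        0        0  |    29/12   -49/72  -17/144 ]
R2 <- R2 - (5/4)*R3:  [      0       1       0  |     7/2  -13/12   -5/24 ]
Right block of [I | A^{-1}] is the inverse:
[ 29/12  -49/72  -17/144 ]
[   7/2  -13/12    -5/24 ]
[    -2     2/3      1/6 ]

inverse = [29/12 -49/72 -17/144; 7/2 -13/12 -5/24; -2 2/3 1/6]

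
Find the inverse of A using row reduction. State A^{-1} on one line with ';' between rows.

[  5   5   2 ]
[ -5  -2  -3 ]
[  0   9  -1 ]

inverse = [29/30 23/30 -11/30; -1/6 -1/6 1/6; -3/2 -3/2 1/2]

Gauss-Jordan on [A | I]:
R1 <- (1/5)*R1:  [   1    1  2/5  |  1/5    0    0 ]
R2 <- R2 - (-5)*R1:  [  0   3  -1  |   1   1   0 ]
R2 <- (1/3)*R2:  [    0     1  -1/3  |   1/3   1/3     0 ]
R1 <- R1 - (1)*R2:  [     1      0  11/15  |  -2/15   -1/3      0 ]
R3 <- R3 - (9)*R2:  [  0   0   2  |  -3  -3   1 ]
R3 <- (1/2)*R3:  [    0     0     1  |  -3/2  -3/2   1/2 ]
R1 <- R1 - (11/15)*R3:  [      1       0       0  |   29/30   23/30  -11/30 ]
R2 <- R2 - (-1/3)*R3:  [    0     1     0  |  -1/6  -1/6   1/6 ]
Right block of [I | A^{-1}] is the inverse:
[ 29/30  23/30  -11/30 ]
[  -1/6   -1/6     1/6 ]
[  -3/2   -3/2     1/2 ]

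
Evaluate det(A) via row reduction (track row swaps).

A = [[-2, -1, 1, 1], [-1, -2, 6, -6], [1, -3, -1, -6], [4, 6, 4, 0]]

det(A) = 14

Forward elimination:
R2 <- R2 - (1/2)*R1:  [     0   -3/2   11/2  -13/2 ]
R3 <- R3 - (-1/2)*R1:  [     0   -7/2   -1/2  -11/2 ]
R4 <- R4 - (-2)*R1:  [ 0  4  6  2 ]
R3 <- R3 - (7/3)*R2:  [     0      0  -40/3   29/3 ]
R4 <- R4 - (-8/3)*R2:  [     0      0   62/3  -46/3 ]
R4 <- R4 - (-31/20)*R3:  [     0      0      0  -7/20 ]
Upper-triangular form:
[ -2    -1      1      1 ]
[  0  -3/2   11/2  -13/2 ]
[  0     0  -40/3   29/3 ]
[  0     0      0  -7/20 ]
det(A) = (-1)^0 * (-2) * (-3/2) * (-40/3) * (-7/20) = 14  (0 row swaps -> sign +1)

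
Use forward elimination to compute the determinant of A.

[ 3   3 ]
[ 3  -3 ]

det(A) = -18

Forward elimination:
R2 <- R2 - (1)*R1:  [  0  -6 ]
Upper-triangular form:
[ 3   3 ]
[ 0  -6 ]
det(A) = (-1)^0 * (3) * (-6) = -18  (0 row swaps -> sign +1)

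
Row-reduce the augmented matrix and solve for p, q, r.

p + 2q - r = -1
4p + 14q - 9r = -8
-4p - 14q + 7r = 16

Forward elimination on [A|b]:
R2 <- R2 - (4)*R1:  [  0   6  -5  -4 ]
R3 <- R3 - (-4)*R1:  [  0  -6   3  12 ]
R3 <- R3 - (-1)*R2:  [  0   0  -2   8 ]
Row echelon form:
[ 1  2  -1  |  -1 ]
[ 0  6  -5  |  -4 ]
[ 0  0  -2  |   8 ]
Back-substitution:
r = (8) / -2 = -4
q = (-4 - (-5)*(-4)) / 6 = -4
p = (-1 - (2)*(-4) - (-1)*(-4)) / 1 = 3

(3, -4, -4)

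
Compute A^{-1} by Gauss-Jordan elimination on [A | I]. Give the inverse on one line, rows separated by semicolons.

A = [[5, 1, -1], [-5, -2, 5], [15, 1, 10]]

inverse = [1 11/25 -3/25; -5 -13/5 4/5; -1 -2/5 1/5]

Gauss-Jordan on [A | I]:
R1 <- (1/5)*R1:  [    1   1/5  -1/5  |   1/5     0     0 ]
R2 <- R2 - (-5)*R1:  [  0  -1   4  |   1   1   0 ]
R3 <- R3 - (15)*R1:  [  0  -2  13  |  -3   0   1 ]
R2 <- (1/-1)*R2:  [  0   1  -4  |  -1  -1   0 ]
R1 <- R1 - (1/5)*R2:  [   1    0  3/5  |  2/5  1/5    0 ]
R3 <- R3 - (-2)*R2:  [  0   0   5  |  -5  -2   1 ]
R3 <- (1/5)*R3:  [    0     0     1  |    -1  -2/5   1/5 ]
R1 <- R1 - (3/5)*R3:  [     1      0      0  |      1  11/25  -3/25 ]
R2 <- R2 - (-4)*R3:  [     0      1      0  |     -5  -13/5    4/5 ]
Right block of [I | A^{-1}] is the inverse:
[  1  11/25  -3/25 ]
[ -5  -13/5    4/5 ]
[ -1   -2/5    1/5 ]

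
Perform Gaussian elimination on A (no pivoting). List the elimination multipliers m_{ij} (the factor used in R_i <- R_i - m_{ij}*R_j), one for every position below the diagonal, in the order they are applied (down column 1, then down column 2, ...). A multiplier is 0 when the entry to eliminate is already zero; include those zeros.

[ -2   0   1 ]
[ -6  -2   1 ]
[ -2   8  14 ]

multipliers: 3, 1, -4

Forward elimination:
R2 <- R2 - (3)*R1:  [  0  -2  -2 ]
R3 <- R3 - (1)*R1:  [  0   8  13 ]
R3 <- R3 - (-4)*R2:  [ 0  0  5 ]
Multipliers (in order of application): m_{21} = 3, m_{31} = 1, m_{32} = -4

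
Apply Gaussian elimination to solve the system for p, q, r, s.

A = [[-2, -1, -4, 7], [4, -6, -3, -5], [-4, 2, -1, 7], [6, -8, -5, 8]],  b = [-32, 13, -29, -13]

(3, 0, 3, -2)

Forward elimination on [A|b]:
R2 <- R2 - (-2)*R1:  [   0   -8  -11    9  -51 ]
R3 <- R3 - (2)*R1:  [  0   4   7  -7  35 ]
R4 <- R4 - (-3)*R1:  [    0   -11   -17    29  -109 ]
R3 <- R3 - (-1/2)*R2:  [    0     0   3/2  -5/2  19/2 ]
R4 <- R4 - (11/8)*R2:  [      0       0   -15/8   133/8  -311/8 ]
R4 <- R4 - (-5/4)*R3:  [    0     0     0  27/2   -27 ]
Row echelon form:
[ -2  -1   -4     7  |   -32 ]
[  0  -8  -11     9  |   -51 ]
[  0   0  3/2  -5/2  |  19/2 ]
[  0   0    0  27/2  |   -27 ]
Back-substitution:
s = (-27) / (27/2) = -2
r = (19/2 - (-5/2)*(-2)) / (3/2) = 3
q = (-51 - (-11)*(3) - (9)*(-2)) / -8 = 0
p = (-32 - (-1)*(0) - (-4)*(3) - (7)*(-2)) / -2 = 3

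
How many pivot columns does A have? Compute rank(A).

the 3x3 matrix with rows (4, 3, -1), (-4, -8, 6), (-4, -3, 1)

Row reduction:
R2 <- R2 - (-1)*R1:  [  0  -5   5 ]
R3 <- R3 - (-1)*R1:  [ 0  0  0 ]
Row echelon form:
[ 4   3  -1 ]
[ 0  -5   5 ]
[ 0   0   0 ]
Nonzero rows / pivot columns: 2

rank(A) = 2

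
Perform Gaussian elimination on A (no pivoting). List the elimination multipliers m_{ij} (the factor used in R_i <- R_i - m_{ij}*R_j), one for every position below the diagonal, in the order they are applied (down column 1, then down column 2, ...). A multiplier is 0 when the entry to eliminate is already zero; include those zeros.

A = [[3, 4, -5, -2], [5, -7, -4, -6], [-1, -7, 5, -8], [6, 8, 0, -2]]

multipliers: 5/3, -1/3, 2, 17/41, 0, 410/63

Forward elimination:
R2 <- R2 - (5/3)*R1:  [     0  -41/3   13/3   -8/3 ]
R3 <- R3 - (-1/3)*R1:  [     0  -17/3   10/3  -26/3 ]
R4 <- R4 - (2)*R1:  [  0   0  10   2 ]
R3 <- R3 - (17/41)*R2:  [       0        0    63/41  -310/41 ]
R4: entry in column 2 is already 0 -> m_{42} = 0 (no row operation needed)
R4 <- R4 - (410/63)*R3:  [       0        0        0  3226/63 ]
Multipliers (in order of application): m_{21} = 5/3, m_{31} = -1/3, m_{41} = 2, m_{32} = 17/41, m_{42} = 0, m_{43} = 410/63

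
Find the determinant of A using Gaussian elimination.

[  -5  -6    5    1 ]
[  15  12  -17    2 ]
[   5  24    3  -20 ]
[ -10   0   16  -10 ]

Forward elimination:
R2 <- R2 - (-3)*R1:  [  0  -6  -2   5 ]
R3 <- R3 - (-1)*R1:  [   0   18    8  -19 ]
R4 <- R4 - (2)*R1:  [   0   12    6  -12 ]
R3 <- R3 - (-3)*R2:  [  0   0   2  -4 ]
R4 <- R4 - (-2)*R2:  [  0   0   2  -2 ]
R4 <- R4 - (1)*R3:  [ 0  0  0  2 ]
Upper-triangular form:
[ -5  -6   5   1 ]
[  0  -6  -2   5 ]
[  0   0   2  -4 ]
[  0   0   0   2 ]
det(A) = (-1)^0 * (-5) * (-6) * (2) * (2) = 120  (0 row swaps -> sign +1)

det(A) = 120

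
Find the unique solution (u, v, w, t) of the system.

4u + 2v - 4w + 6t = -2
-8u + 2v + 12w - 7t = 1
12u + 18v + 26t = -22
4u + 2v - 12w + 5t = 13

Forward elimination on [A|b]:
R2 <- R2 - (-2)*R1:  [  0   6   4   5  -3 ]
R3 <- R3 - (3)*R1:  [   0   12   12    8  -16 ]
R4 <- R4 - (1)*R1:  [  0   0  -8  -1  15 ]
R3 <- R3 - (2)*R2:  [   0    0    4   -2  -10 ]
R4 <- R4 - (-2)*R3:  [  0   0   0  -5  -5 ]
Row echelon form:
[ 4  2  -4   6  |   -2 ]
[ 0  6   4   5  |   -3 ]
[ 0  0   4  -2  |  -10 ]
[ 0  0   0  -5  |   -5 ]
Back-substitution:
t = (-5) / -5 = 1
w = (-10 - (-2)*(1)) / 4 = -2
v = (-3 - (4)*(-2) - (5)*(1)) / 6 = 0
u = (-2 - (2)*(0) - (-4)*(-2) - (6)*(1)) / 4 = -4

(-4, 0, -2, 1)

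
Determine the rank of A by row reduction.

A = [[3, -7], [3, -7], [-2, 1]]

rank(A) = 2

Row reduction:
R2 <- R2 - (1)*R1:  [ 0  0 ]
R3 <- R3 - (-2/3)*R1:  [     0  -11/3 ]
R2 <-> R3   (pivot in column 2 was zero)
[ 3     -7 ]
[ 0  -11/3 ]
[ 0      0 ]
Row echelon form:
[ 3     -7 ]
[ 0  -11/3 ]
[ 0      0 ]
Nonzero rows / pivot columns: 2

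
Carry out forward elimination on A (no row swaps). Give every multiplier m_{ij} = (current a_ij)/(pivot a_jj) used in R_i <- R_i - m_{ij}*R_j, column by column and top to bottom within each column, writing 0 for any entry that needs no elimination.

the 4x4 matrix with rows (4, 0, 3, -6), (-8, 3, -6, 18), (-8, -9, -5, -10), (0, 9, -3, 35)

Forward elimination:
R2 <- R2 - (-2)*R1:  [ 0  3  0  6 ]
R3 <- R3 - (-2)*R1:  [   0   -9    1  -22 ]
R4: entry in column 1 is already 0 -> m_{41} = 0 (no row operation needed)
R3 <- R3 - (-3)*R2:  [  0   0   1  -4 ]
R4 <- R4 - (3)*R2:  [  0   0  -3  17 ]
R4 <- R4 - (-3)*R3:  [ 0  0  0  5 ]
Multipliers (in order of application): m_{21} = -2, m_{31} = -2, m_{41} = 0, m_{32} = -3, m_{42} = 3, m_{43} = -3

multipliers: -2, -2, 0, -3, 3, -3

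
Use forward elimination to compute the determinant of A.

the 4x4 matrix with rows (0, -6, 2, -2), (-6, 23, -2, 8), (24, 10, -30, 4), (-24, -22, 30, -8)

det(A) = -288

Forward elimination:
R1 <-> R2   (pivot in column 1 was zero)
[  -6   23   -2   8 ]
[   0   -6    2  -2 ]
[  24   10  -30   4 ]
[ -24  -22   30  -8 ]
R3 <- R3 - (-4)*R1:  [   0  102  -38   36 ]
R4 <- R4 - (4)*R1:  [    0  -114    38   -40 ]
R3 <- R3 - (-17)*R2:  [  0   0  -4   2 ]
R4 <- R4 - (19)*R2:  [  0   0   0  -2 ]
Upper-triangular form:
[ -6  23  -2   8 ]
[  0  -6   2  -2 ]
[  0   0  -4   2 ]
[  0   0   0  -2 ]
det(A) = (-1)^1 * (-6) * (-6) * (-4) * (-2) = -288  (1 row swap -> sign -1)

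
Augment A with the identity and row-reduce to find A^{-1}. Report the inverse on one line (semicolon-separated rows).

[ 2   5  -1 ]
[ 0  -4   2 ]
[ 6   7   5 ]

Gauss-Jordan on [A | I]:
R1 <- (1/2)*R1:  [    1   5/2  -1/2  |   1/2     0     0 ]
R3 <- R3 - (6)*R1:  [  0  -8   8  |  -3   0   1 ]
R2 <- (1/-4)*R2:  [    0     1  -1/2  |     0  -1/4     0 ]
R1 <- R1 - (5/2)*R2:  [   1    0  3/4  |  1/2  5/8    0 ]
R3 <- R3 - (-8)*R2:  [  0   0   4  |  -3  -2   1 ]
R3 <- (1/4)*R3:  [    0     0     1  |  -3/4  -1/2   1/4 ]
R1 <- R1 - (3/4)*R3:  [     1      0      0  |  17/16      1  -3/16 ]
R2 <- R2 - (-1/2)*R3:  [    0     1     0  |  -3/8  -1/2   1/8 ]
Right block of [I | A^{-1}] is the inverse:
[ 17/16     1  -3/16 ]
[  -3/8  -1/2    1/8 ]
[  -3/4  -1/2    1/4 ]

inverse = [17/16 1 -3/16; -3/8 -1/2 1/8; -3/4 -1/2 1/4]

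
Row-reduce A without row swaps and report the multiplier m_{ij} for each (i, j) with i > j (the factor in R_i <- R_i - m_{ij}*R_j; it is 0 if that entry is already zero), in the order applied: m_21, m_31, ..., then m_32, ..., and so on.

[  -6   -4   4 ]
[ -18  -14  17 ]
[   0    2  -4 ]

Forward elimination:
R2 <- R2 - (3)*R1:  [  0  -2   5 ]
R3: entry in column 1 is already 0 -> m_{31} = 0 (no row operation needed)
R3 <- R3 - (-1)*R2:  [ 0  0  1 ]
Multipliers (in order of application): m_{21} = 3, m_{31} = 0, m_{32} = -1

multipliers: 3, 0, -1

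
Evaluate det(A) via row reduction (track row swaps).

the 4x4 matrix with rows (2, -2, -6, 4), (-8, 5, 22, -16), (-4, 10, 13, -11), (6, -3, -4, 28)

Forward elimination:
R2 <- R2 - (-4)*R1:  [  0  -3  -2   0 ]
R3 <- R3 - (-2)*R1:  [  0   6   1  -3 ]
R4 <- R4 - (3)*R1:  [  0   3  14  16 ]
R3 <- R3 - (-2)*R2:  [  0   0  -3  -3 ]
R4 <- R4 - (-1)*R2:  [  0   0  12  16 ]
R4 <- R4 - (-4)*R3:  [ 0  0  0  4 ]
Upper-triangular form:
[ 2  -2  -6   4 ]
[ 0  -3  -2   0 ]
[ 0   0  -3  -3 ]
[ 0   0   0   4 ]
det(A) = (-1)^0 * (2) * (-3) * (-3) * (4) = 72  (0 row swaps -> sign +1)

det(A) = 72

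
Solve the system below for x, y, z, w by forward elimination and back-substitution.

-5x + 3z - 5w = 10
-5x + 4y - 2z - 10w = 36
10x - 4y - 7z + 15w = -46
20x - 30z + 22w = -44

(0, 4, 0, -2)

Forward elimination on [A|b]:
R2 <- R2 - (1)*R1:  [  0   4  -5  -5  26 ]
R3 <- R3 - (-2)*R1:  [   0   -4   -1    5  -26 ]
R4 <- R4 - (-4)*R1:  [   0    0  -18    2   -4 ]
R3 <- R3 - (-1)*R2:  [  0   0  -6   0   0 ]
R4 <- R4 - (3)*R3:  [  0   0   0   2  -4 ]
Row echelon form:
[ -5  0   3  -5  |  10 ]
[  0  4  -5  -5  |  26 ]
[  0  0  -6   0  |   0 ]
[  0  0   0   2  |  -4 ]
Back-substitution:
w = (-4) / 2 = -2
z = (0) / -6 = 0
y = (26 - (-5)*(0) - (-5)*(-2)) / 4 = 4
x = (10 - (3)*(0) - (-5)*(-2)) / -5 = 0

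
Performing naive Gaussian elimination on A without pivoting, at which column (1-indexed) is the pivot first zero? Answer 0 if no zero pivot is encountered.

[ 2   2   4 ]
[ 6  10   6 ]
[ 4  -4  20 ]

first zero-pivot column = 3

Naive forward elimination:
R2 <- R2 - (3)*R1:  [  0   4  -6 ]
R3 <- R3 - (2)*R1:  [  0  -8  12 ]
R3 <- R3 - (-2)*R2:  [ 0  0  0 ]
Matrix at this point:
[ 2  2   4 ]
[ 0  4  -6 ]
[ 0  0   0 ]
Pivot entry (3,3) in the last row is zero and there are no rows below to swap with -> zero pivot in column 3 (A is singular).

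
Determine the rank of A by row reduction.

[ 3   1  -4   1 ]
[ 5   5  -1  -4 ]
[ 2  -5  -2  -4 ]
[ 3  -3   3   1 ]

rank(A) = 4

Row reduction:
R2 <- R2 - (5/3)*R1:  [     0   10/3   17/3  -17/3 ]
R3 <- R3 - (2/3)*R1:  [     0  -17/3    2/3  -14/3 ]
R4 <- R4 - (1)*R1:  [  0  -4   7   0 ]
R3 <- R3 - (-17/10)*R2:  [       0        0   103/10  -143/10 ]
R4 <- R4 - (-6/5)*R2:  [     0      0   69/5  -34/5 ]
R4 <- R4 - (138/103)*R3:  [        0         0         0  1273/103 ]
Row echelon form:
[ 3     1      -4         1 ]
[ 0  10/3    17/3     -17/3 ]
[ 0     0  103/10   -143/10 ]
[ 0     0       0  1273/103 ]
Nonzero rows / pivot columns: 4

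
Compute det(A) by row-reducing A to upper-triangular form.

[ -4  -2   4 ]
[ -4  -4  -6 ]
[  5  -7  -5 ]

det(A) = 380

Forward elimination:
R2 <- R2 - (1)*R1:  [   0   -2  -10 ]
R3 <- R3 - (-5/4)*R1:  [     0  -19/2      0 ]
R3 <- R3 - (19/4)*R2:  [    0     0  95/2 ]
Upper-triangular form:
[ -4  -2     4 ]
[  0  -2   -10 ]
[  0   0  95/2 ]
det(A) = (-1)^0 * (-4) * (-2) * (95/2) = 380  (0 row swaps -> sign +1)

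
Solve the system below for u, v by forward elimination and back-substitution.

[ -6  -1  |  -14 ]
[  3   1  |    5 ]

(3, -4)

Forward elimination on [A|b]:
R2 <- R2 - (-1/2)*R1:  [   0  1/2   -2 ]
Row echelon form:
[ -6   -1  |  -14 ]
[  0  1/2  |   -2 ]
Back-substitution:
v = (-2) / (1/2) = -4
u = (-14 - (-1)*(-4)) / -6 = 3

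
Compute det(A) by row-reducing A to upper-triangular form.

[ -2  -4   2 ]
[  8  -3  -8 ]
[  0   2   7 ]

det(A) = 266

Forward elimination:
R2 <- R2 - (-4)*R1:  [   0  -19    0 ]
R3 <- R3 - (-2/19)*R2:  [ 0  0  7 ]
Upper-triangular form:
[ -2   -4  2 ]
[  0  -19  0 ]
[  0    0  7 ]
det(A) = (-1)^0 * (-2) * (-19) * (7) = 266  (0 row swaps -> sign +1)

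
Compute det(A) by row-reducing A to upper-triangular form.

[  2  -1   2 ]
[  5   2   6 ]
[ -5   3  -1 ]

Forward elimination:
R2 <- R2 - (5/2)*R1:  [   0  9/2    1 ]
R3 <- R3 - (-5/2)*R1:  [   0  1/2    4 ]
R3 <- R3 - (1/9)*R2:  [    0     0  35/9 ]
Upper-triangular form:
[ 2   -1     2 ]
[ 0  9/2     1 ]
[ 0    0  35/9 ]
det(A) = (-1)^0 * (2) * (9/2) * (35/9) = 35  (0 row swaps -> sign +1)

det(A) = 35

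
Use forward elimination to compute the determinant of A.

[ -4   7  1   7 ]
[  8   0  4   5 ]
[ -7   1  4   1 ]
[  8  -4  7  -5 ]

Forward elimination:
R2 <- R2 - (-2)*R1:  [  0  14   6  19 ]
R3 <- R3 - (7/4)*R1:  [     0  -45/4    9/4  -45/4 ]
R4 <- R4 - (-2)*R1:  [  0  10   9   9 ]
R3 <- R3 - (-45/56)*R2:  [      0       0   99/14  225/56 ]
R4 <- R4 - (5/7)*R2:  [     0      0   33/7  -32/7 ]
R4 <- R4 - (2/3)*R3:  [     0      0      0  -29/4 ]
Upper-triangular form:
[ -4   7      1       7 ]
[  0  14      6      19 ]
[  0   0  99/14  225/56 ]
[  0   0      0   -29/4 ]
det(A) = (-1)^0 * (-4) * (14) * (99/14) * (-29/4) = 2871  (0 row swaps -> sign +1)

det(A) = 2871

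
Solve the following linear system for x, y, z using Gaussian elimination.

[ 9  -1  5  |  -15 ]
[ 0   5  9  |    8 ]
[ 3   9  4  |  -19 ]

(-3, -2, 2)

Forward elimination on [A|b]:
R3 <- R3 - (1/3)*R1:  [    0  28/3   7/3   -14 ]
R3 <- R3 - (28/15)*R2:  [       0        0  -217/15  -434/15 ]
Row echelon form:
[ 9  -1        5  |      -15 ]
[ 0   5        9  |        8 ]
[ 0   0  -217/15  |  -434/15 ]
Back-substitution:
z = (-434/15) / (-217/15) = 2
y = (8 - (9)*(2)) / 5 = -2
x = (-15 - (-1)*(-2) - (5)*(2)) / 9 = -3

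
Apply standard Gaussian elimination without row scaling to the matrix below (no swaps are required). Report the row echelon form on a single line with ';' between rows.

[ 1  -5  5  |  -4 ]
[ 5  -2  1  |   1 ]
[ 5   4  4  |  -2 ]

REF = [1 -5 5 -4; 0 23 -24 21; 0 0 213/23 -195/23]

Forward elimination:
R2 <- R2 - (5)*R1:  [   0   23  -24   21 ]
R3 <- R3 - (5)*R1:  [   0   29  -21   18 ]
R3 <- R3 - (29/23)*R2:  [       0        0   213/23  -195/23 ]
Row echelon form:
[ 1  -5       5  |       -4 ]
[ 0  23     -24  |       21 ]
[ 0   0  213/23  |  -195/23 ]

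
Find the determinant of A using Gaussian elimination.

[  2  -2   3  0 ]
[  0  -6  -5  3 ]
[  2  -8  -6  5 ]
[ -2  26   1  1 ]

det(A) = 240

Forward elimination:
R3 <- R3 - (1)*R1:  [  0  -6  -9   5 ]
R4 <- R4 - (-1)*R1:  [  0  24   4   1 ]
R3 <- R3 - (1)*R2:  [  0   0  -4   2 ]
R4 <- R4 - (-4)*R2:  [   0    0  -16   13 ]
R4 <- R4 - (4)*R3:  [ 0  0  0  5 ]
Upper-triangular form:
[ 2  -2   3  0 ]
[ 0  -6  -5  3 ]
[ 0   0  -4  2 ]
[ 0   0   0  5 ]
det(A) = (-1)^0 * (2) * (-6) * (-4) * (5) = 240  (0 row swaps -> sign +1)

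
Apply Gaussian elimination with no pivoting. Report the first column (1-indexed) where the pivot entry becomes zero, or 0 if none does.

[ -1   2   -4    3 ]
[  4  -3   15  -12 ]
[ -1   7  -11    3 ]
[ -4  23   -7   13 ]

first zero-pivot column = 0

Naive forward elimination:
R2 <- R2 - (-4)*R1:  [  0   5  -1   0 ]
R3 <- R3 - (1)*R1:  [  0   5  -7   0 ]
R4 <- R4 - (4)*R1:  [  0  15   9   1 ]
R3 <- R3 - (1)*R2:  [  0   0  -6   0 ]
R4 <- R4 - (3)*R2:  [  0   0  12   1 ]
R4 <- R4 - (-2)*R3:  [ 0  0  0  1 ]
All pivots nonzero; naive elimination completes without hitting a zero pivot.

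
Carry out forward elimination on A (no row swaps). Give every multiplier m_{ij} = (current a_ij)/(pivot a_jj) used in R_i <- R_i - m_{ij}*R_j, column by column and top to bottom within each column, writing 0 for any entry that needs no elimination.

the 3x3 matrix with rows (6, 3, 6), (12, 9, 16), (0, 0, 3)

multipliers: 2, 0, 0

Forward elimination:
R2 <- R2 - (2)*R1:  [ 0  3  4 ]
R3: entry in column 1 is already 0 -> m_{31} = 0 (no row operation needed)
R3: entry in column 2 is already 0 -> m_{32} = 0 (no row operation needed)
Multipliers (in order of application): m_{21} = 2, m_{31} = 0, m_{32} = 0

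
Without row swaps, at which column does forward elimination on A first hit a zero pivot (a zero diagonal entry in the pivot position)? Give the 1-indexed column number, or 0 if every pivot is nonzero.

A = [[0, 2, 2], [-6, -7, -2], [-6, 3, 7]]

first zero-pivot column = 1

Naive forward elimination:
Pivot entry (1,1) is zero but row 2 has -6 in column 1 -> naive elimination stops; a row interchange (e.g. R1 <-> R2) would be required here.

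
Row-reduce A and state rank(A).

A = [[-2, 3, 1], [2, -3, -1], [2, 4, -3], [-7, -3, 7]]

rank(A) = 3

Row reduction:
R2 <- R2 - (-1)*R1:  [ 0  0  0 ]
R3 <- R3 - (-1)*R1:  [  0   7  -2 ]
R4 <- R4 - (7/2)*R1:  [     0  -27/2    7/2 ]
R2 <-> R3   (pivot in column 2 was zero)
[ -2      3    1 ]
[  0      7   -2 ]
[  0      0    0 ]
[  0  -27/2  7/2 ]
R4 <- R4 - (-27/14)*R2:  [     0      0  -5/14 ]
R3 <-> R4   (pivot in column 3 was zero)
[ -2  3      1 ]
[  0  7     -2 ]
[  0  0  -5/14 ]
[  0  0      0 ]
Row echelon form:
[ -2  3      1 ]
[  0  7     -2 ]
[  0  0  -5/14 ]
[  0  0      0 ]
Nonzero rows / pivot columns: 3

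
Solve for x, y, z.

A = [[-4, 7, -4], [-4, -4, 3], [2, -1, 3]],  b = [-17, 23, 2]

Forward elimination on [A|b]:
R2 <- R2 - (1)*R1:  [   0  -11    7   40 ]
R3 <- R3 - (-1/2)*R1:  [     0    5/2      1  -13/2 ]
R3 <- R3 - (-5/22)*R2:  [     0      0  57/22  57/22 ]
Row echelon form:
[ -4    7     -4  |    -17 ]
[  0  -11      7  |     40 ]
[  0    0  57/22  |  57/22 ]
Back-substitution:
z = (57/22) / (57/22) = 1
y = (40 - (7)*(1)) / -11 = -3
x = (-17 - (7)*(-3) - (-4)*(1)) / -4 = -2

(-2, -3, 1)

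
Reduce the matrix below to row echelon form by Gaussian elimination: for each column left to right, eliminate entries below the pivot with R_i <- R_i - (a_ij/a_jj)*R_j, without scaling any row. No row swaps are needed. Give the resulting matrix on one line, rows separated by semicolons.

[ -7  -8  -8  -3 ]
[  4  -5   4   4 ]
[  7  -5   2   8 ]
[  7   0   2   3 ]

REF = [-7 -8 -8 -3; 0 -67/7 -4/7 16/7; 0 0 -350/67 127/67; 0 0 0 -137/35]

Forward elimination:
R2 <- R2 - (-4/7)*R1:  [     0  -67/7   -4/7   16/7 ]
R3 <- R3 - (-1)*R1:  [   0  -13   -6    5 ]
R4 <- R4 - (-1)*R1:  [  0  -8  -6   0 ]
R3 <- R3 - (91/67)*R2:  [       0        0  -350/67   127/67 ]
R4 <- R4 - (56/67)*R2:  [       0        0  -370/67  -128/67 ]
R4 <- R4 - (37/35)*R3:  [       0        0        0  -137/35 ]
Row echelon form:
[ -7     -8       -8       -3 ]
[  0  -67/7     -4/7     16/7 ]
[  0      0  -350/67   127/67 ]
[  0      0        0  -137/35 ]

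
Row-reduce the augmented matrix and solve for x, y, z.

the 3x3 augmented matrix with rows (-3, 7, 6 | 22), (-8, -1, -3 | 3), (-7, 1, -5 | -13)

(-2, -2, 5)

Forward elimination on [A|b]:
R2 <- R2 - (8/3)*R1:  [      0   -59/3     -19  -167/3 ]
R3 <- R3 - (7/3)*R1:  [      0   -46/3     -19  -193/3 ]
R3 <- R3 - (46/59)*R2:  [        0         0   -247/59  -1235/59 ]
Row echelon form:
[ -3      7        6  |        22 ]
[  0  -59/3      -19  |    -167/3 ]
[  0      0  -247/59  |  -1235/59 ]
Back-substitution:
z = (-1235/59) / (-247/59) = 5
y = (-167/3 - (-19)*(5)) / (-59/3) = -2
x = (22 - (7)*(-2) - (6)*(5)) / -3 = -2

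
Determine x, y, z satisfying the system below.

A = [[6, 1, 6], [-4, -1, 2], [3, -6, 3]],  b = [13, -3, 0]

(1, 1, 1)

Forward elimination on [A|b]:
R2 <- R2 - (-2/3)*R1:  [    0  -1/3     6  17/3 ]
R3 <- R3 - (1/2)*R1:  [     0  -13/2      0  -13/2 ]
R3 <- R3 - (39/2)*R2:  [    0     0  -117  -117 ]
Row echelon form:
[ 6     1     6  |    13 ]
[ 0  -1/3     6  |  17/3 ]
[ 0     0  -117  |  -117 ]
Back-substitution:
z = (-117) / -117 = 1
y = (17/3 - (6)*(1)) / (-1/3) = 1
x = (13 - (1)*(1) - (6)*(1)) / 6 = 1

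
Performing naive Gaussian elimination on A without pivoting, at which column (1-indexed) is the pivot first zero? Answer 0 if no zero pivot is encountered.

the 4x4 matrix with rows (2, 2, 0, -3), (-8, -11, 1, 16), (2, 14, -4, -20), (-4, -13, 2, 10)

Naive forward elimination:
R2 <- R2 - (-4)*R1:  [  0  -3   1   4 ]
R3 <- R3 - (1)*R1:  [   0   12   -4  -17 ]
R4 <- R4 - (-2)*R1:  [  0  -9   2   4 ]
R3 <- R3 - (-4)*R2:  [  0   0   0  -1 ]
R4 <- R4 - (3)*R2:  [  0   0  -1  -8 ]
Matrix at this point:
[ 2   2   0  -3 ]
[ 0  -3   1   4 ]
[ 0   0   0  -1 ]
[ 0   0  -1  -8 ]
Pivot entry (3,3) is zero but row 4 has -1 in column 3 -> naive elimination stops; a row interchange (e.g. R3 <-> R4) would be required here.

first zero-pivot column = 3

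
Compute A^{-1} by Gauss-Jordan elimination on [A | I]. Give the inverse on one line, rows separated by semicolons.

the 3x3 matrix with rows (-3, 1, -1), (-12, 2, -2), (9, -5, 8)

Gauss-Jordan on [A | I]:
R1 <- (1/-3)*R1:  [    1  -1/3   1/3  |  -1/3     0     0 ]
R2 <- R2 - (-12)*R1:  [  0  -2   2  |  -4   1   0 ]
R3 <- R3 - (9)*R1:  [  0  -2   5  |   3   0   1 ]
R2 <- (1/-2)*R2:  [    0     1    -1  |     2  -1/2     0 ]
R1 <- R1 - (-1/3)*R2:  [    1     0     0  |   1/3  -1/6     0 ]
R3 <- R3 - (-2)*R2:  [  0   0   3  |   7  -1   1 ]
R3 <- (1/3)*R3:  [    0     0     1  |   7/3  -1/3   1/3 ]
R2 <- R2 - (-1)*R3:  [    0     1     0  |  13/3  -5/6   1/3 ]
Right block of [I | A^{-1}] is the inverse:
[  1/3  -1/6    0 ]
[ 13/3  -5/6  1/3 ]
[  7/3  -1/3  1/3 ]

inverse = [1/3 -1/6 0; 13/3 -5/6 1/3; 7/3 -1/3 1/3]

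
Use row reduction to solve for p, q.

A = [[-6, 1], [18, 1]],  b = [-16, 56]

Forward elimination on [A|b]:
R2 <- R2 - (-3)*R1:  [ 0  4  8 ]
Row echelon form:
[ -6  1  |  -16 ]
[  0  4  |    8 ]
Back-substitution:
q = (8) / 4 = 2
p = (-16 - (1)*(2)) / -6 = 3

(3, 2)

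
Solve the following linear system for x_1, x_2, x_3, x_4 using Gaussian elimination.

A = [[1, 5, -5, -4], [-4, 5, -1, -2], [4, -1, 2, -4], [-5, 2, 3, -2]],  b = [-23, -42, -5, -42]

Forward elimination on [A|b]:
R2 <- R2 - (-4)*R1:  [    0    25   -21   -18  -134 ]
R3 <- R3 - (4)*R1:  [   0  -21   22   12   87 ]
R4 <- R4 - (-5)*R1:  [    0    27   -22   -22  -157 ]
R3 <- R3 - (-21/25)*R2:  [       0        0   109/25   -78/25  -639/25 ]
R4 <- R4 - (27/25)*R2:  [       0        0    17/25   -64/25  -307/25 ]
R4 <- R4 - (17/109)*R3:  [        0         0         0  -226/109  -904/109 ]
Row echelon form:
[ 1   5      -5        -4  |       -23 ]
[ 0  25     -21       -18  |      -134 ]
[ 0   0  109/25    -78/25  |   -639/25 ]
[ 0   0       0  -226/109  |  -904/109 ]
Back-substitution:
x_4 = (-904/109) / (-226/109) = 4
x_3 = (-639/25 - (-78/25)*(4)) / (109/25) = -3
x_2 = (-134 - (-21)*(-3) - (-18)*(4)) / 25 = -5
x_1 = (-23 - (5)*(-5) - (-5)*(-3) - (-4)*(4)) / 1 = 3

(3, -5, -3, 4)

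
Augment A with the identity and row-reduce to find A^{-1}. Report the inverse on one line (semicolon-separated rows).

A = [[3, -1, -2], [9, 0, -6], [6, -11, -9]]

Gauss-Jordan on [A | I]:
R1 <- (1/3)*R1:  [    1  -1/3  -2/3  |   1/3     0     0 ]
R2 <- R2 - (9)*R1:  [  0   3   0  |  -3   1   0 ]
R3 <- R3 - (6)*R1:  [  0  -9  -5  |  -2   0   1 ]
R2 <- (1/3)*R2:  [   0    1    0  |   -1  1/3    0 ]
R1 <- R1 - (-1/3)*R2:  [    1     0  -2/3  |     0   1/9     0 ]
R3 <- R3 - (-9)*R2:  [   0    0   -5  |  -11    3    1 ]
R3 <- (1/-5)*R3:  [    0     0     1  |  11/5  -3/5  -1/5 ]
R1 <- R1 - (-2/3)*R3:  [      1       0       0  |   22/15  -13/45   -2/15 ]
Right block of [I | A^{-1}] is the inverse:
[ 22/15  -13/45  -2/15 ]
[    -1     1/3      0 ]
[  11/5    -3/5   -1/5 ]

inverse = [22/15 -13/45 -2/15; -1 1/3 0; 11/5 -3/5 -1/5]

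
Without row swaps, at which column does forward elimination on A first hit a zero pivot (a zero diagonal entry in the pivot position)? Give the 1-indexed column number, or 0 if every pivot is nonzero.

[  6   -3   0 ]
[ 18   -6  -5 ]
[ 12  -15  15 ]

Naive forward elimination:
R2 <- R2 - (3)*R1:  [  0   3  -5 ]
R3 <- R3 - (2)*R1:  [  0  -9  15 ]
R3 <- R3 - (-3)*R2:  [ 0  0  0 ]
Matrix at this point:
[ 6  -3   0 ]
[ 0   3  -5 ]
[ 0   0   0 ]
Pivot entry (3,3) in the last row is zero and there are no rows below to swap with -> zero pivot in column 3 (A is singular).

first zero-pivot column = 3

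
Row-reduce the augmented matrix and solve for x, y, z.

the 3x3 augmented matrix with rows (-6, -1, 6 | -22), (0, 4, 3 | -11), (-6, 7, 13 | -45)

Forward elimination on [A|b]:
R3 <- R3 - (1)*R1:  [   0    8    7  -23 ]
R3 <- R3 - (2)*R2:  [  0   0   1  -1 ]
Row echelon form:
[ -6  -1  6  |  -22 ]
[  0   4  3  |  -11 ]
[  0   0  1  |   -1 ]
Back-substitution:
z = (-1) / 1 = -1
y = (-11 - (3)*(-1)) / 4 = -2
x = (-22 - (-1)*(-2) - (6)*(-1)) / -6 = 3

(3, -2, -1)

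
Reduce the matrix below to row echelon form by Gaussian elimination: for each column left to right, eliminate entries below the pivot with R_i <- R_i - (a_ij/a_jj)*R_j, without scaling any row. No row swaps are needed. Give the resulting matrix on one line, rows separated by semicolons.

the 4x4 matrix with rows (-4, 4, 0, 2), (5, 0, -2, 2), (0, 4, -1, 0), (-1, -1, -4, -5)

Forward elimination:
R2 <- R2 - (-5/4)*R1:  [   0    5   -2  9/2 ]
R4 <- R4 - (1/4)*R1:  [     0     -2     -4  -11/2 ]
R3 <- R3 - (4/5)*R2:  [     0      0    3/5  -18/5 ]
R4 <- R4 - (-2/5)*R2:  [      0       0   -24/5  -37/10 ]
R4 <- R4 - (-8)*R3:  [     0      0      0  -65/2 ]
Row echelon form:
[ -4  4    0      2 ]
[  0  5   -2    9/2 ]
[  0  0  3/5  -18/5 ]
[  0  0    0  -65/2 ]

REF = [-4 4 0 2; 0 5 -2 9/2; 0 0 3/5 -18/5; 0 0 0 -65/2]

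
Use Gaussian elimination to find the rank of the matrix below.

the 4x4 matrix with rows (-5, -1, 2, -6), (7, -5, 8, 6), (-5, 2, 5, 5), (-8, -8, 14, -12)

Row reduction:
R2 <- R2 - (-7/5)*R1:  [     0  -32/5   54/5  -12/5 ]
R3 <- R3 - (1)*R1:  [  0   3   3  11 ]
R4 <- R4 - (8/5)*R1:  [     0  -32/5   54/5  -12/5 ]
R3 <- R3 - (-15/32)*R2:  [      0       0  129/16    79/8 ]
R4 <- R4 - (1)*R2:  [ 0  0  0  0 ]
Row echelon form:
[ -5     -1       2     -6 ]
[  0  -32/5    54/5  -12/5 ]
[  0      0  129/16   79/8 ]
[  0      0       0      0 ]
Nonzero rows / pivot columns: 3

rank(A) = 3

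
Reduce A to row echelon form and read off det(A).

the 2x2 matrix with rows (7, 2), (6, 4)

det(A) = 16

Forward elimination:
R2 <- R2 - (6/7)*R1:  [    0  16/7 ]
Upper-triangular form:
[ 7     2 ]
[ 0  16/7 ]
det(A) = (-1)^0 * (7) * (16/7) = 16  (0 row swaps -> sign +1)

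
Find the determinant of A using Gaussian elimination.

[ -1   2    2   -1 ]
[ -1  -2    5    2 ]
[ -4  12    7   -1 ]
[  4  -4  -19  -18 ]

det(A) = 40

Forward elimination:
R2 <- R2 - (1)*R1:  [  0  -4   3   3 ]
R3 <- R3 - (4)*R1:  [  0   4  -1   3 ]
R4 <- R4 - (-4)*R1:  [   0    4  -11  -22 ]
R3 <- R3 - (-1)*R2:  [ 0  0  2  6 ]
R4 <- R4 - (-1)*R2:  [   0    0   -8  -19 ]
R4 <- R4 - (-4)*R3:  [ 0  0  0  5 ]
Upper-triangular form:
[ -1   2  2  -1 ]
[  0  -4  3   3 ]
[  0   0  2   6 ]
[  0   0  0   5 ]
det(A) = (-1)^0 * (-1) * (-4) * (2) * (5) = 40  (0 row swaps -> sign +1)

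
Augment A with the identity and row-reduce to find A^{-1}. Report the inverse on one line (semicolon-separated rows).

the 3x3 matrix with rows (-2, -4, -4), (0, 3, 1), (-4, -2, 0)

Gauss-Jordan on [A | I]:
R1 <- (1/-2)*R1:  [    1     2     2  |  -1/2     0     0 ]
R3 <- R3 - (-4)*R1:  [  0   6   8  |  -2   0   1 ]
R2 <- (1/3)*R2:  [   0    1  1/3  |    0  1/3    0 ]
R1 <- R1 - (2)*R2:  [    1     0   4/3  |  -1/2  -2/3     0 ]
R3 <- R3 - (6)*R2:  [  0   0   6  |  -2  -2   1 ]
R3 <- (1/6)*R3:  [    0     0     1  |  -1/3  -1/3   1/6 ]
R1 <- R1 - (4/3)*R3:  [     1      0      0  |  -1/18   -2/9   -2/9 ]
R2 <- R2 - (1/3)*R3:  [     0      1      0  |    1/9    4/9  -1/18 ]
Right block of [I | A^{-1}] is the inverse:
[ -1/18  -2/9   -2/9 ]
[   1/9   4/9  -1/18 ]
[  -1/3  -1/3    1/6 ]

inverse = [-1/18 -2/9 -2/9; 1/9 4/9 -1/18; -1/3 -1/3 1/6]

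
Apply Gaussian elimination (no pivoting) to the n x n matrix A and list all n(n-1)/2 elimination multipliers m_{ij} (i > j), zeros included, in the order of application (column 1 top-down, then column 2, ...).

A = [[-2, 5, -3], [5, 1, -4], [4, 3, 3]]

multipliers: -5/2, -2, 26/27

Forward elimination:
R2 <- R2 - (-5/2)*R1:  [     0   27/2  -23/2 ]
R3 <- R3 - (-2)*R1:  [  0  13  -3 ]
R3 <- R3 - (26/27)*R2:  [      0       0  218/27 ]
Multipliers (in order of application): m_{21} = -5/2, m_{31} = -2, m_{32} = 26/27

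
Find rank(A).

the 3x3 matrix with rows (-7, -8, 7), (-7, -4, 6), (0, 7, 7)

rank(A) = 3

Row reduction:
R2 <- R2 - (1)*R1:  [  0   4  -1 ]
R3 <- R3 - (7/4)*R2:  [    0     0  35/4 ]
Row echelon form:
[ -7  -8     7 ]
[  0   4    -1 ]
[  0   0  35/4 ]
Nonzero rows / pivot columns: 3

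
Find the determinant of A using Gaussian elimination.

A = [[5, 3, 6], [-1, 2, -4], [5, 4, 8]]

det(A) = 40

Forward elimination:
R2 <- R2 - (-1/5)*R1:  [     0   13/5  -14/5 ]
R3 <- R3 - (1)*R1:  [ 0  1  2 ]
R3 <- R3 - (5/13)*R2:  [     0      0  40/13 ]
Upper-triangular form:
[ 5     3      6 ]
[ 0  13/5  -14/5 ]
[ 0     0  40/13 ]
det(A) = (-1)^0 * (5) * (13/5) * (40/13) = 40  (0 row swaps -> sign +1)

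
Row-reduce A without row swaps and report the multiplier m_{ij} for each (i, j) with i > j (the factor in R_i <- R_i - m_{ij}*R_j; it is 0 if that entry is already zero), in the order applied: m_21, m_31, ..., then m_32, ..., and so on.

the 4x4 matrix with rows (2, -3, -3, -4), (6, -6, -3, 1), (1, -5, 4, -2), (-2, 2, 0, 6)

Forward elimination:
R2 <- R2 - (3)*R1:  [  0   3   6  13 ]
R3 <- R3 - (1/2)*R1:  [    0  -7/2  11/2     0 ]
R4 <- R4 - (-1)*R1:  [  0  -1  -3   2 ]
R3 <- R3 - (-7/6)*R2:  [    0     0  25/2  91/6 ]
R4 <- R4 - (-1/3)*R2:  [    0     0    -1  19/3 ]
R4 <- R4 - (-2/25)*R3:  [      0       0       0  566/75 ]
Multipliers (in order of application): m_{21} = 3, m_{31} = 1/2, m_{41} = -1, m_{32} = -7/6, m_{42} = -1/3, m_{43} = -2/25

multipliers: 3, 1/2, -1, -7/6, -1/3, -2/25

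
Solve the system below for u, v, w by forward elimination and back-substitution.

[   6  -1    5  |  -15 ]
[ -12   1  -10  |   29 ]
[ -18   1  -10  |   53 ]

Forward elimination on [A|b]:
R2 <- R2 - (-2)*R1:  [  0  -1   0  -1 ]
R3 <- R3 - (-3)*R1:  [  0  -2   5   8 ]
R3 <- R3 - (2)*R2:  [  0   0   5  10 ]
Row echelon form:
[ 6  -1  5  |  -15 ]
[ 0  -1  0  |   -1 ]
[ 0   0  5  |   10 ]
Back-substitution:
w = (10) / 5 = 2
v = (-1) / -1 = 1
u = (-15 - (-1)*(1) - (5)*(2)) / 6 = -4

(-4, 1, 2)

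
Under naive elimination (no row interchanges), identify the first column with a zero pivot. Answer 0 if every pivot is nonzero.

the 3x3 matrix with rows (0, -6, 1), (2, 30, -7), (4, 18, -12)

first zero-pivot column = 1

Naive forward elimination:
Pivot entry (1,1) is zero but row 2 has 2 in column 1 -> naive elimination stops; a row interchange (e.g. R1 <-> R2) would be required here.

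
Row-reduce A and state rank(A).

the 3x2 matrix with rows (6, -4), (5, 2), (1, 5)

rank(A) = 2

Row reduction:
R2 <- R2 - (5/6)*R1:  [    0  16/3 ]
R3 <- R3 - (1/6)*R1:  [    0  17/3 ]
R3 <- R3 - (17/16)*R2:  [ 0  0 ]
Row echelon form:
[ 6    -4 ]
[ 0  16/3 ]
[ 0     0 ]
Nonzero rows / pivot columns: 2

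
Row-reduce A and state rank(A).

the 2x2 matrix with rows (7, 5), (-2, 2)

Row reduction:
R2 <- R2 - (-2/7)*R1:  [    0  24/7 ]
Row echelon form:
[ 7     5 ]
[ 0  24/7 ]
Nonzero rows / pivot columns: 2

rank(A) = 2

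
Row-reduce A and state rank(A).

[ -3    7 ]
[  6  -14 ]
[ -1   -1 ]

Row reduction:
R2 <- R2 - (-2)*R1:  [ 0  0 ]
R3 <- R3 - (1/3)*R1:  [     0  -10/3 ]
R2 <-> R3   (pivot in column 2 was zero)
[ -3      7 ]
[  0  -10/3 ]
[  0      0 ]
Row echelon form:
[ -3      7 ]
[  0  -10/3 ]
[  0      0 ]
Nonzero rows / pivot columns: 2

rank(A) = 2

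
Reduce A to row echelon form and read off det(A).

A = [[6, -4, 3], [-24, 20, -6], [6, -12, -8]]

Forward elimination:
R2 <- R2 - (-4)*R1:  [ 0  4  6 ]
R3 <- R3 - (1)*R1:  [   0   -8  -11 ]
R3 <- R3 - (-2)*R2:  [ 0  0  1 ]
Upper-triangular form:
[ 6  -4  3 ]
[ 0   4  6 ]
[ 0   0  1 ]
det(A) = (-1)^0 * (6) * (4) * (1) = 24  (0 row swaps -> sign +1)

det(A) = 24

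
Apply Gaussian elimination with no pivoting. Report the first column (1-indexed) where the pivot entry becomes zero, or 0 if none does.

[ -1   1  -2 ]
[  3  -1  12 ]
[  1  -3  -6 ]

Naive forward elimination:
R2 <- R2 - (-3)*R1:  [ 0  2  6 ]
R3 <- R3 - (-1)*R1:  [  0  -2  -8 ]
R3 <- R3 - (-1)*R2:  [  0   0  -2 ]
All pivots nonzero; naive elimination completes without hitting a zero pivot.

first zero-pivot column = 0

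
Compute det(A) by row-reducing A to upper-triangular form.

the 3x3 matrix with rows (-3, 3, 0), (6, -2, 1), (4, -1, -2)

Forward elimination:
R2 <- R2 - (-2)*R1:  [ 0  4  1 ]
R3 <- R3 - (-4/3)*R1:  [  0   3  -2 ]
R3 <- R3 - (3/4)*R2:  [     0      0  -11/4 ]
Upper-triangular form:
[ -3  3      0 ]
[  0  4      1 ]
[  0  0  -11/4 ]
det(A) = (-1)^0 * (-3) * (4) * (-11/4) = 33  (0 row swaps -> sign +1)

det(A) = 33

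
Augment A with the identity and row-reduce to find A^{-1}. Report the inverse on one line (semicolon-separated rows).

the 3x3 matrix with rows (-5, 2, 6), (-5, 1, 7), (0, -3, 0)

inverse = [-7/5 6/5 -8/15; 0 0 -1/3; -1 1 -1/3]

Gauss-Jordan on [A | I]:
R1 <- (1/-5)*R1:  [    1  -2/5  -6/5  |  -1/5     0     0 ]
R2 <- R2 - (-5)*R1:  [  0  -1   1  |  -1   1   0 ]
R2 <- (1/-1)*R2:  [  0   1  -1  |   1  -1   0 ]
R1 <- R1 - (-2/5)*R2:  [    1     0  -8/5  |   1/5  -2/5     0 ]
R3 <- R3 - (-3)*R2:  [  0   0  -3  |   3  -3   1 ]
R3 <- (1/-3)*R3:  [    0     0     1  |    -1     1  -1/3 ]
R1 <- R1 - (-8/5)*R3:  [     1      0      0  |   -7/5    6/5  -8/15 ]
R2 <- R2 - (-1)*R3:  [    0     1     0  |     0     0  -1/3 ]
Right block of [I | A^{-1}] is the inverse:
[ -7/5  6/5  -8/15 ]
[    0    0   -1/3 ]
[   -1    1   -1/3 ]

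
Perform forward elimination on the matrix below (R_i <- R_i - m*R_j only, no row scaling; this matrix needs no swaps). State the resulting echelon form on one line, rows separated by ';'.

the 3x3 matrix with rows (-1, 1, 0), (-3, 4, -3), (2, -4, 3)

Forward elimination:
R2 <- R2 - (3)*R1:  [  0   1  -3 ]
R3 <- R3 - (-2)*R1:  [  0  -2   3 ]
R3 <- R3 - (-2)*R2:  [  0   0  -3 ]
Row echelon form:
[ -1  1   0 ]
[  0  1  -3 ]
[  0  0  -3 ]

REF = [-1 1 0; 0 1 -3; 0 0 -3]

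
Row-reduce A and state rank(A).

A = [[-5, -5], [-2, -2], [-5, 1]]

Row reduction:
R2 <- R2 - (2/5)*R1:  [ 0  0 ]
R3 <- R3 - (1)*R1:  [ 0  6 ]
R2 <-> R3   (pivot in column 2 was zero)
[ -5  -5 ]
[  0   6 ]
[  0   0 ]
Row echelon form:
[ -5  -5 ]
[  0   6 ]
[  0   0 ]
Nonzero rows / pivot columns: 2

rank(A) = 2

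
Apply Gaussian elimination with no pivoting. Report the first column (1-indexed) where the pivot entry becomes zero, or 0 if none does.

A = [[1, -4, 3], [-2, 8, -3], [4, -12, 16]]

Naive forward elimination:
R2 <- R2 - (-2)*R1:  [ 0  0  3 ]
R3 <- R3 - (4)*R1:  [ 0  4  4 ]
Matrix at this point:
[ 1  -4  3 ]
[ 0   0  3 ]
[ 0   4  4 ]
Pivot entry (2,2) is zero but row 3 has 4 in column 2 -> naive elimination stops; a row interchange (e.g. R2 <-> R3) would be required here.

first zero-pivot column = 2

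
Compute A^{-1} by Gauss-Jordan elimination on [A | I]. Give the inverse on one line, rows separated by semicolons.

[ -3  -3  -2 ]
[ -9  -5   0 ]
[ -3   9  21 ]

inverse = [7/4 -3/4 1/6; -63/20 23/20 -3/10; 8/5 -3/5 1/5]

Gauss-Jordan on [A | I]:
R1 <- (1/-3)*R1:  [    1     1   2/3  |  -1/3     0     0 ]
R2 <- R2 - (-9)*R1:  [  0   4   6  |  -3   1   0 ]
R3 <- R3 - (-3)*R1:  [  0  12  23  |  -1   0   1 ]
R2 <- (1/4)*R2:  [    0     1   3/2  |  -3/4   1/4     0 ]
R1 <- R1 - (1)*R2:  [    1     0  -5/6  |  5/12  -1/4     0 ]
R3 <- R3 - (12)*R2:  [  0   0   5  |   8  -3   1 ]
R3 <- (1/5)*R3:  [    0     0     1  |   8/5  -3/5   1/5 ]
R1 <- R1 - (-5/6)*R3:  [    1     0     0  |   7/4  -3/4   1/6 ]
R2 <- R2 - (3/2)*R3:  [      0       1       0  |  -63/20   23/20   -3/10 ]
Right block of [I | A^{-1}] is the inverse:
[    7/4   -3/4    1/6 ]
[ -63/20  23/20  -3/10 ]
[    8/5   -3/5    1/5 ]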